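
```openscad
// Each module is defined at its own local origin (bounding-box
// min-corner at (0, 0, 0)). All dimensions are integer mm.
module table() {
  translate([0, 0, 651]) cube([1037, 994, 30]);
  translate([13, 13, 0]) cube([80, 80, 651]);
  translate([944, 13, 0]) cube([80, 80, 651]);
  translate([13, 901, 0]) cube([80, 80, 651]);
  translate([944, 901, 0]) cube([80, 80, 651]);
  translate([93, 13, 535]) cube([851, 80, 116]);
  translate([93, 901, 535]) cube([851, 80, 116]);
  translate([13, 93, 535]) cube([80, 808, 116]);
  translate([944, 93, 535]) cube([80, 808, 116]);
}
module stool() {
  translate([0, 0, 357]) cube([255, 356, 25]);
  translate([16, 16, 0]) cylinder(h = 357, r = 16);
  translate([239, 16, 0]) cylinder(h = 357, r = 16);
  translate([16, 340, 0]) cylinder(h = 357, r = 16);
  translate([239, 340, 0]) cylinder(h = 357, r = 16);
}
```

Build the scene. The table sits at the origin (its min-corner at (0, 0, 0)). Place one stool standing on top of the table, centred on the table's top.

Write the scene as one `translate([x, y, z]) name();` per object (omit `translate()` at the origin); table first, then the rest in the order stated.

table();
translate([391, 319, 681]) stool();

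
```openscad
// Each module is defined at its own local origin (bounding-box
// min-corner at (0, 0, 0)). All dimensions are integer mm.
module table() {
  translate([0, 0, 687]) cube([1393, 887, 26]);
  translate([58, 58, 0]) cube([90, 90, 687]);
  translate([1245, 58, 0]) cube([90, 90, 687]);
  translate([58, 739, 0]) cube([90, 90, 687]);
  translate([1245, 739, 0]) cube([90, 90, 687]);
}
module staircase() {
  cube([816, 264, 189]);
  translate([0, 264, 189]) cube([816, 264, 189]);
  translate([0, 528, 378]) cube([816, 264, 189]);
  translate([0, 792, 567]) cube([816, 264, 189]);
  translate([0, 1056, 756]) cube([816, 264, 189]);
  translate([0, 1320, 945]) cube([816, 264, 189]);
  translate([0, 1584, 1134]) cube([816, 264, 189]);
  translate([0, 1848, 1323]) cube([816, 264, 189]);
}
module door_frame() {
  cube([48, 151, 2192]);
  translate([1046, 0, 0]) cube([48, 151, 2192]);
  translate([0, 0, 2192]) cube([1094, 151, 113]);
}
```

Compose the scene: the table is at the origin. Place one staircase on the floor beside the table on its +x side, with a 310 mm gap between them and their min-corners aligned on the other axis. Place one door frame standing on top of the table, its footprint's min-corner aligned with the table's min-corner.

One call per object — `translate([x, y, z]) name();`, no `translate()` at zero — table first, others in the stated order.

table();
translate([1703, 0, 0]) staircase();
translate([0, 0, 713]) door_frame();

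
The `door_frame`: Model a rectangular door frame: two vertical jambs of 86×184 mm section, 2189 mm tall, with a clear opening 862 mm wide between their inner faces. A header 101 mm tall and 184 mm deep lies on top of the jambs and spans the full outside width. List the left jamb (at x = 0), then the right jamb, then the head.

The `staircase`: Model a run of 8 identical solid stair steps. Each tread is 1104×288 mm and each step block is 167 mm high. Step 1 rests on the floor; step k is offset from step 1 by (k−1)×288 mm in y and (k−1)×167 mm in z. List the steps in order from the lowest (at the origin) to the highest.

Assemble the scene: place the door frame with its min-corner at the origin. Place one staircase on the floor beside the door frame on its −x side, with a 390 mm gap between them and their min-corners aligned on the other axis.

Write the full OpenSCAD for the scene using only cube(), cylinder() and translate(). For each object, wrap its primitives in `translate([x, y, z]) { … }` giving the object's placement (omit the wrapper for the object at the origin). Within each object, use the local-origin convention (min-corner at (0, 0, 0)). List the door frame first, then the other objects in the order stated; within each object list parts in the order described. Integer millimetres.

cube([86, 184, 2189]);
translate([948, 0, 0]) cube([86, 184, 2189]);
translate([0, 0, 2189]) cube([1034, 184, 101]);
translate([-1494, 0, 0]) {
  cube([1104, 288, 167]);
  translate([0, 288, 167]) cube([1104, 288, 167]);
  translate([0, 576, 334]) cube([1104, 288, 167]);
  translate([0, 864, 501]) cube([1104, 288, 167]);
  translate([0, 1152, 668]) cube([1104, 288, 167]);
  translate([0, 1440, 835]) cube([1104, 288, 167]);
  translate([0, 1728, 1002]) cube([1104, 288, 167]);
  translate([0, 2016, 1169]) cube([1104, 288, 167]);
}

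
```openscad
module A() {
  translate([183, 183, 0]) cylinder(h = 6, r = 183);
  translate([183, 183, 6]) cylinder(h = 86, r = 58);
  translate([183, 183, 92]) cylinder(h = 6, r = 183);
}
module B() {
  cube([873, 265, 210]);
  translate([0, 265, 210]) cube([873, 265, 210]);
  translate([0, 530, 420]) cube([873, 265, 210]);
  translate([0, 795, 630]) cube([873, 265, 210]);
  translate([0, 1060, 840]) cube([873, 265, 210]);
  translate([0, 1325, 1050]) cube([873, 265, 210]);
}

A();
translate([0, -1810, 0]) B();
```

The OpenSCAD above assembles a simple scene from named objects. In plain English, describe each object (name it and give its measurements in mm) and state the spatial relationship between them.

A is a spool: two coaxial disc flanges of radius 183 mm and thickness 6 mm, joined by a core cylinder of radius 58 mm and height 86 mm. The lower flange rests on z = 0 and the three cylinders share a vertical axis.

B is a straight staircase of 6 solid steps. Each step is 873 mm wide (x), 265 mm deep (y, the going) and 210 mm tall (the rise). The first step rests on the floor; each subsequent step sits one going further in +y and one rise higher in +z, directly behind and above the previous step with no overlap.

The staircase is on the floor beside the spool on its −y side.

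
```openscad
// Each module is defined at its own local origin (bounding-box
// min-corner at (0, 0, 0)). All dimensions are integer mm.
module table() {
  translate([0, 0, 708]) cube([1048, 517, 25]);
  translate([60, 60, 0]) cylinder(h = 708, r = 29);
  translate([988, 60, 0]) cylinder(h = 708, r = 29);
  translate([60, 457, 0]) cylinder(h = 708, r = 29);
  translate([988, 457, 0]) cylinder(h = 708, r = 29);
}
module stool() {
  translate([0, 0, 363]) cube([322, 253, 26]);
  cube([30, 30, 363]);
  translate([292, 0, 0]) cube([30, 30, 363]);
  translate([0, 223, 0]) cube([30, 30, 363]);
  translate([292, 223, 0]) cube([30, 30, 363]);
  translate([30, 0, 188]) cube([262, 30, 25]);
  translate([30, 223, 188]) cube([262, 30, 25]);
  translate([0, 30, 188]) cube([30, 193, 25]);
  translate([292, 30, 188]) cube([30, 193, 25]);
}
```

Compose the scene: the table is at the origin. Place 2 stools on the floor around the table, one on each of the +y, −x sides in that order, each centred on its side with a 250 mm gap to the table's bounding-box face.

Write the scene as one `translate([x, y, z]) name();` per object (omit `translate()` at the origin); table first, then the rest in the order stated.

table();
translate([363, 767, 0]) stool();
translate([-572, 132, 0]) stool();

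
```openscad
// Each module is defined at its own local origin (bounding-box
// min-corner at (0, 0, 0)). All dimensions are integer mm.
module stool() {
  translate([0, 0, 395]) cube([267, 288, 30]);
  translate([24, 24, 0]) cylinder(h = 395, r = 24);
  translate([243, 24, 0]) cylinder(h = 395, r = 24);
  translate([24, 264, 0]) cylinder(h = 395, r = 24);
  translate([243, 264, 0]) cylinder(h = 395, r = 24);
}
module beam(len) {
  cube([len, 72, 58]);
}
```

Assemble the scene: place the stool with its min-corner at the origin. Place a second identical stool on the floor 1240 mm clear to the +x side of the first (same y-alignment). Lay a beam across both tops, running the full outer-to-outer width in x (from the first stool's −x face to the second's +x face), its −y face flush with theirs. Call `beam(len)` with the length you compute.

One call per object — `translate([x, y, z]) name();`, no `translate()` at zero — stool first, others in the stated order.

stool();
translate([1507, 0, 0]) stool();
translate([0, 0, 425]) beam(1774);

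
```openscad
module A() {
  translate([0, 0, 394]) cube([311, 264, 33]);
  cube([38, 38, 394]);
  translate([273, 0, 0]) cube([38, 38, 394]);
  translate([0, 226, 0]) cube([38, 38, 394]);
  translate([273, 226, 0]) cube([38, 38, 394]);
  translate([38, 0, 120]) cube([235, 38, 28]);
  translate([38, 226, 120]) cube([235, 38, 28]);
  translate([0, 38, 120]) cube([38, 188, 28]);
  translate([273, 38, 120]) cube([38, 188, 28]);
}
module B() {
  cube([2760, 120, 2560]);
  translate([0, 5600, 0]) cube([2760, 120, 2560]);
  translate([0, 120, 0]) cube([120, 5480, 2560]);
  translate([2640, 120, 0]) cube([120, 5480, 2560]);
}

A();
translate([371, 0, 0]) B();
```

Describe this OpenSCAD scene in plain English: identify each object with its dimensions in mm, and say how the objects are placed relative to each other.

A is a simple wooden stool: a rectangular seat 311 mm (x) by 264 mm (y), 33 mm thick, top face at z = 427 mm, on four square legs, each 38×38 mm in cross-section. The legs rest on z = 0, each flush with a corner of the seat. Four stretchers, 38 mm wide and 28 mm tall, connect adjacent legs with their undersides at z = 120 mm, each running between the inner faces of the legs it joins and aligned with the legs' outer faces on the other axis.

B is a box-shaped house frame (walls only): outside footprint 2760×5720 mm, wall height 2560 mm, wall thickness 120 mm. The two y-facing walls run the full x-width; the two x-facing walls fit between the inner faces of the y-facing walls.

The house frame is on the floor beside the stool on its +x side.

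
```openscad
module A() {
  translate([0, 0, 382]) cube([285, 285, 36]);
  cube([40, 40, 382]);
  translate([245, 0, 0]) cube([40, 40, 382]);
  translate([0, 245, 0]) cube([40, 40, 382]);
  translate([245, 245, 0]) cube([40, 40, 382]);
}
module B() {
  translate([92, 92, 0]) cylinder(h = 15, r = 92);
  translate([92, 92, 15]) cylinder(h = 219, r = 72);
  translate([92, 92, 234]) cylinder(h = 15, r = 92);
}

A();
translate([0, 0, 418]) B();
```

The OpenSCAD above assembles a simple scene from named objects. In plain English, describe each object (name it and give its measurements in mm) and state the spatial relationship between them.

A is a four-legged stool. The seat is a 285×285×36 mm slab whose top surface is at z = 418 mm; four square legs, each 40×40 mm in cross-section, run from the floor (z = 0) to the underside of the seat, each flush with a corner of the seat.

B is a spool: two coaxial disc flanges of radius 92 mm and thickness 15 mm, joined by a core cylinder of radius 72 mm and height 219 mm. The lower flange rests on z = 0 and the three cylinders share a vertical axis.

The spool is on top of the stool.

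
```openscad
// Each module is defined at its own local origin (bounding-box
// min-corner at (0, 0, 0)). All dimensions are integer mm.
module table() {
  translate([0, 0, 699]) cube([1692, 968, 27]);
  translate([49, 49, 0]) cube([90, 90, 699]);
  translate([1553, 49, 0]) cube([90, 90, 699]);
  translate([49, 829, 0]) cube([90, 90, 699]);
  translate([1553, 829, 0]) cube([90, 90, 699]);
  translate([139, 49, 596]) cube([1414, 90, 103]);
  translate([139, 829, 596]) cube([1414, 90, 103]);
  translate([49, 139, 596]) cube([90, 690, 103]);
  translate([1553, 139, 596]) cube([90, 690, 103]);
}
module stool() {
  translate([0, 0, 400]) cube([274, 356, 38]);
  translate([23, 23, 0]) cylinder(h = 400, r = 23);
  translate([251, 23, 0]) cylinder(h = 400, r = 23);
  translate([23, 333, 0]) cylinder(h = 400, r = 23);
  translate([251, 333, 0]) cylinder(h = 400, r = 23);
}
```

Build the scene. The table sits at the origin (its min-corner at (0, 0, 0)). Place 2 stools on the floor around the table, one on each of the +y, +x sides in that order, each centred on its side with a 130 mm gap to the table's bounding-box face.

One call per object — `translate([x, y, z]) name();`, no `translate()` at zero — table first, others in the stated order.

table();
translate([709, 1098, 0]) stool();
translate([1822, 306, 0]) stool();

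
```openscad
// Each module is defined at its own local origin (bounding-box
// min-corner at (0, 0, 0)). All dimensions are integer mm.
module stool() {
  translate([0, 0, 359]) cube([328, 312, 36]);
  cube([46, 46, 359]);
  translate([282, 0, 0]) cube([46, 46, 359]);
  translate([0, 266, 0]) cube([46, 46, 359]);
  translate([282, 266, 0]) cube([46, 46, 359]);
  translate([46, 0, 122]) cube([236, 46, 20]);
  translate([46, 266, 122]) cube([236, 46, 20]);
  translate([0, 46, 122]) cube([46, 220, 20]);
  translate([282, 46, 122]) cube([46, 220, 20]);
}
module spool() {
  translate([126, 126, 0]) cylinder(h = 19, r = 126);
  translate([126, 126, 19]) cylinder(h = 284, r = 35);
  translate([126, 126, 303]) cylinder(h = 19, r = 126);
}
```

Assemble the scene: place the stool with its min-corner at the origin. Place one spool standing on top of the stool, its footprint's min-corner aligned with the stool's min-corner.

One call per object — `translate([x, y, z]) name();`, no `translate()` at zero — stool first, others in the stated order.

stool();
translate([0, 0, 395]) spool();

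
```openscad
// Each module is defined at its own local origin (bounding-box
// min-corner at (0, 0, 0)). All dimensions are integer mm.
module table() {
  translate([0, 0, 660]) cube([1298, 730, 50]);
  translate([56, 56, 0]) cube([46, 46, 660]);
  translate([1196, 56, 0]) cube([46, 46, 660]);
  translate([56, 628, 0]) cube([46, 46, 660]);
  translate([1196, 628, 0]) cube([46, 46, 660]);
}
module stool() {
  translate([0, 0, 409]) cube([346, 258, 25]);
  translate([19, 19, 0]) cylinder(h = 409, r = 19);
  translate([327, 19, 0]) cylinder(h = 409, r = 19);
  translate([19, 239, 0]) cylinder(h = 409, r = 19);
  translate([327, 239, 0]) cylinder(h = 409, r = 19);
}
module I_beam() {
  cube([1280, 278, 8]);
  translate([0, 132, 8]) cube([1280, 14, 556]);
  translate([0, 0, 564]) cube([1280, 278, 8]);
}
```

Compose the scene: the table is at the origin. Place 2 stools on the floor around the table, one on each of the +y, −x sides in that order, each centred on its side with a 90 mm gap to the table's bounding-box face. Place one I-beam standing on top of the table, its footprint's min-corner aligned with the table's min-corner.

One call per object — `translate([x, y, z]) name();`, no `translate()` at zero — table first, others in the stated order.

table();
translate([476, 820, 0]) stool();
translate([-436, 236, 0]) stool();
translate([0, 0, 710]) I_beam();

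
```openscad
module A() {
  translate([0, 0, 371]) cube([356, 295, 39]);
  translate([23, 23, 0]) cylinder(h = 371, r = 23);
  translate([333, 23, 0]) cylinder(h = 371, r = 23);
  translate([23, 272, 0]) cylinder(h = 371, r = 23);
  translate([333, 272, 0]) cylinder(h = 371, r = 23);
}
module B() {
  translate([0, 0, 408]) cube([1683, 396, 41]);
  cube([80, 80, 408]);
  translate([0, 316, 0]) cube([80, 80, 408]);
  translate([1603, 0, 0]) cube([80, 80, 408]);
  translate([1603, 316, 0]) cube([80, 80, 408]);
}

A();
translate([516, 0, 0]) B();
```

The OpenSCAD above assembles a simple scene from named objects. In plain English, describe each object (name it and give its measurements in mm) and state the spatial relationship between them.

A is a simple wooden stool: a rectangular seat 356 mm (x) by 295 mm (y), 39 mm thick, top face at z = 410 mm, on four round legs, each 46 mm in diameter. The legs rest on z = 0, each leg's axis is inset half a diameter from the nearest pair of seat edges (so the leg's bounding box is flush with the corner).

B is a long wooden bench with a 1683 mm (x) × 396 mm (y) seat, 41 mm thick, its top surface 449 mm above the floor. Four 80 mm square legs at the seat corners, flush with the edges, run from z = 0 to the seat underside.

The bench is on the floor beside the stool on its +x side.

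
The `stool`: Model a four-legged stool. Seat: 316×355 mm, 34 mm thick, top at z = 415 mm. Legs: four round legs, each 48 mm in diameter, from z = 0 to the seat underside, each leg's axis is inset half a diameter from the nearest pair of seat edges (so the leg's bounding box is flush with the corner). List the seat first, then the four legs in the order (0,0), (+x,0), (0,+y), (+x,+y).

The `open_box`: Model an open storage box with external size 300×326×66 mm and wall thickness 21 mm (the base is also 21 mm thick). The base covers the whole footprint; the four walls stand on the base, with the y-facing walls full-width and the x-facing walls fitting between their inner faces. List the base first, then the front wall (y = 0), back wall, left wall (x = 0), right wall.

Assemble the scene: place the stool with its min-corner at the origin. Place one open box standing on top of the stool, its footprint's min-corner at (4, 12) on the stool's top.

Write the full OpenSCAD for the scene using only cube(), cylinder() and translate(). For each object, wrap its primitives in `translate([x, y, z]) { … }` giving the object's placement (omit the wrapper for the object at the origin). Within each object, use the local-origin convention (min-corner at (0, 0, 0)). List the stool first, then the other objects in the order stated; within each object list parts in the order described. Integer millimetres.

translate([0, 0, 381]) cube([316, 355, 34]);
translate([24, 24, 0]) cylinder(h = 381, r = 24);
translate([292, 24, 0]) cylinder(h = 381, r = 24);
translate([24, 331, 0]) cylinder(h = 381, r = 24);
translate([292, 331, 0]) cylinder(h = 381, r = 24);
translate([4, 12, 415]) {
  cube([300, 326, 21]);
  translate([0, 0, 21]) cube([300, 21, 45]);
  translate([0, 305, 21]) cube([300, 21, 45]);
  translate([0, 21, 21]) cube([21, 284, 45]);
  translate([279, 21, 21]) cube([21, 284, 45]);
}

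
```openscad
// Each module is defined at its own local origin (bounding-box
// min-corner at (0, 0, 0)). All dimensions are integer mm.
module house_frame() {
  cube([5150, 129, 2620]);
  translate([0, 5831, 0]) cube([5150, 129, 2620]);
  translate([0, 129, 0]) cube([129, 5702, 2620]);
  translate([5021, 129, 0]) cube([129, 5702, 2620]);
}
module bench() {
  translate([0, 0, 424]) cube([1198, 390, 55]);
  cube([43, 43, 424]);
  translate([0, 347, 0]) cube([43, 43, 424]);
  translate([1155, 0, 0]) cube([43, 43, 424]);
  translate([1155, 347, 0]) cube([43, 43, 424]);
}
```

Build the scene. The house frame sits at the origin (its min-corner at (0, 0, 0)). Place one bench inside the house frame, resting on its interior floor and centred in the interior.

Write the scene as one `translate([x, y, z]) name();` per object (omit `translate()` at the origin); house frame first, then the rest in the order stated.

house_frame();
translate([1976, 2785, 0]) bench();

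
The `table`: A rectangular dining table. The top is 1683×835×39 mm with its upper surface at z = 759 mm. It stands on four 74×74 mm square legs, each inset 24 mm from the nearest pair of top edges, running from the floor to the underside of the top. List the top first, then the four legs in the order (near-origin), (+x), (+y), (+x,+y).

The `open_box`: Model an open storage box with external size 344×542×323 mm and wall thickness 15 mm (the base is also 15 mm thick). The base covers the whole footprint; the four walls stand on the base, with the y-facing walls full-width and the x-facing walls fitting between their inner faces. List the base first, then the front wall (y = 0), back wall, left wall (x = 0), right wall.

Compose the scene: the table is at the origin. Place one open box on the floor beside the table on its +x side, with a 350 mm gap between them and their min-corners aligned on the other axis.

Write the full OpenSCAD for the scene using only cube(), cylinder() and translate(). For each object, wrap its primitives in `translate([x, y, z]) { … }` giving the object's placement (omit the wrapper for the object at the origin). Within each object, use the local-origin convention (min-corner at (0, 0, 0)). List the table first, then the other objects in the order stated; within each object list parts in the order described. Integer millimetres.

translate([0, 0, 720]) cube([1683, 835, 39]);
translate([24, 24, 0]) cube([74, 74, 720]);
translate([1585, 24, 0]) cube([74, 74, 720]);
translate([24, 737, 0]) cube([74, 74, 720]);
translate([1585, 737, 0]) cube([74, 74, 720]);
translate([2033, 0, 0]) {
  cube([344, 542, 15]);
  translate([0, 0, 15]) cube([344, 15, 308]);
  translate([0, 527, 15]) cube([344, 15, 308]);
  translate([0, 15, 15]) cube([15, 512, 308]);
  translate([329, 15, 15]) cube([15, 512, 308]);
}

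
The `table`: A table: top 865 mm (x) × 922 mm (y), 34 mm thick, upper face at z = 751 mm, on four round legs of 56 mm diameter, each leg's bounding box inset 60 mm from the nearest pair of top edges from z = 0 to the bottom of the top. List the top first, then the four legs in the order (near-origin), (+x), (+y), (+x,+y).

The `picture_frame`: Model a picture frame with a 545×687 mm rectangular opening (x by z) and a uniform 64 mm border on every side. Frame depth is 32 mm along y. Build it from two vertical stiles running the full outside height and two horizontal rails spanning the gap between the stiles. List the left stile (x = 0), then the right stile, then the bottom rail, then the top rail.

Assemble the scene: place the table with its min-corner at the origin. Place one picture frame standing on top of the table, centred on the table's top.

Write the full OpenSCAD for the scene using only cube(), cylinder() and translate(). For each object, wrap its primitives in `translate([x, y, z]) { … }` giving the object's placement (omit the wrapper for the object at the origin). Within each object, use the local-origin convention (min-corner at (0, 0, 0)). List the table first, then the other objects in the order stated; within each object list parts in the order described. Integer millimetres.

translate([0, 0, 717]) cube([865, 922, 34]);
translate([88, 88, 0]) cylinder(h = 717, r = 28);
translate([777, 88, 0]) cylinder(h = 717, r = 28);
translate([88, 834, 0]) cylinder(h = 717, r = 28);
translate([777, 834, 0]) cylinder(h = 717, r = 28);
translate([96, 445, 751]) {
  cube([64, 32, 815]);
  translate([609, 0, 0]) cube([64, 32, 815]);
  translate([64, 0, 0]) cube([545, 32, 64]);
  translate([64, 0, 751]) cube([545, 32, 64]);
}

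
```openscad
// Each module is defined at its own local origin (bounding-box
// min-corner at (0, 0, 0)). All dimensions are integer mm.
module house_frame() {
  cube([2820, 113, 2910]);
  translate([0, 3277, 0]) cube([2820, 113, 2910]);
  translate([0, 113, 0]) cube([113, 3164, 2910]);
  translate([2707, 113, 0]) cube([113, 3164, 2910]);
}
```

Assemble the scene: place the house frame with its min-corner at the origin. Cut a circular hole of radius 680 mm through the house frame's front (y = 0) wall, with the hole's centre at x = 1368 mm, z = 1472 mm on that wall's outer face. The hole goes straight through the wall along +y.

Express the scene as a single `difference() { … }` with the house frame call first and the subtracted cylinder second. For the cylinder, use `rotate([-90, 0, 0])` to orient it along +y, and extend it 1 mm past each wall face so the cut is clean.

difference() {
  house_frame();
  translate([1368, -1, 1472]) rotate([-90, 0, 0]) cylinder(h = 115, r = 680);
}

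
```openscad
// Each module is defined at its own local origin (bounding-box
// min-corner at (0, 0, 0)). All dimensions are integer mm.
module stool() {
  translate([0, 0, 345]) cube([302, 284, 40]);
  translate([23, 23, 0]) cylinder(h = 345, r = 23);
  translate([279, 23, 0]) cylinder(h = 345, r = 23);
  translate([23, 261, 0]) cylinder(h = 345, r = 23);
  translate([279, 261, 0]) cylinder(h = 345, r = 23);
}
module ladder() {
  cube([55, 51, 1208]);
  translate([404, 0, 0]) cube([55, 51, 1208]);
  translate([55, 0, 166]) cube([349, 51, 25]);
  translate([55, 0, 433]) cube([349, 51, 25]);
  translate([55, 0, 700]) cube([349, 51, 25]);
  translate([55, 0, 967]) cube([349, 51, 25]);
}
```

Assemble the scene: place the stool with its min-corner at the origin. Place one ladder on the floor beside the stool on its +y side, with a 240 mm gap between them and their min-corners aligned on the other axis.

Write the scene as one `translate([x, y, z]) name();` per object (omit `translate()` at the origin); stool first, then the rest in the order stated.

stool();
translate([0, 524, 0]) ladder();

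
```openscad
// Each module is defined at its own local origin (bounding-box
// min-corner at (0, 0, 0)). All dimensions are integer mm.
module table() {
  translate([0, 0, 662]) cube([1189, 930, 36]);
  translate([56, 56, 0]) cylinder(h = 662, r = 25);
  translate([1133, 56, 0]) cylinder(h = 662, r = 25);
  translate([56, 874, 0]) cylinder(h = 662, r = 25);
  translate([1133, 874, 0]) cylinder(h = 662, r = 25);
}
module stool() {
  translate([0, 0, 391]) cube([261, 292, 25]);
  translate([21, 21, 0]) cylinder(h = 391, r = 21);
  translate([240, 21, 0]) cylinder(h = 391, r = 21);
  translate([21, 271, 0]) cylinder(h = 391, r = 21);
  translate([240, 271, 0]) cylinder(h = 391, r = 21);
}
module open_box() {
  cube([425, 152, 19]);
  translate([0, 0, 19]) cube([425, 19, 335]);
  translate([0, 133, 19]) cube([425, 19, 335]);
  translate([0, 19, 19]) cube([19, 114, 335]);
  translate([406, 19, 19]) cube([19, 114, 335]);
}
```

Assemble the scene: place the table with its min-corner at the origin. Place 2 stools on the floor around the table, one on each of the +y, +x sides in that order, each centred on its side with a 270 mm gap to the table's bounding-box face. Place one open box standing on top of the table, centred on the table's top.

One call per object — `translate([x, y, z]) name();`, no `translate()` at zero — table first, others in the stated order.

table();
translate([464, 1200, 0]) stool();
translate([1459, 319, 0]) stool();
translate([382, 389, 698]) open_box();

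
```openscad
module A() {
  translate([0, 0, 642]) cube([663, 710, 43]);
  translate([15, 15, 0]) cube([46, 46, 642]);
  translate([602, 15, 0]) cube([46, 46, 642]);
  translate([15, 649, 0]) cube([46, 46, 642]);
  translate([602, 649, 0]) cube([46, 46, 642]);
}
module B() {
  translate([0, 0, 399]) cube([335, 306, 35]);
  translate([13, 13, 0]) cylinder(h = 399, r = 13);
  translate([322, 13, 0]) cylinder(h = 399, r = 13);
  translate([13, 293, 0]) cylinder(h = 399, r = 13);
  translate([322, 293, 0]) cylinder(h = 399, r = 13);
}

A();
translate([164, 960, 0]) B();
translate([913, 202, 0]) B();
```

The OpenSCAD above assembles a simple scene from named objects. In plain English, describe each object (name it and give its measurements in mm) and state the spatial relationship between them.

A is a rectangular dining table. The top is 663×710×43 mm with its upper surface at z = 685 mm. It stands on four 46×46 mm square legs, each inset 15 mm from the nearest pair of top edges, running from the floor to the underside of the top.

B is a four-legged stool. The seat is 335×306 mm, 35 mm thick, top at z = 434 mm. It stands on four round legs, each 26 mm in diameter, from z = 0 to the seat underside, each leg's axis is inset half a diameter from the nearest pair of seat edges (so the leg's bounding box is flush with the corner).

Two stools sit around the table at the +y, +x sides.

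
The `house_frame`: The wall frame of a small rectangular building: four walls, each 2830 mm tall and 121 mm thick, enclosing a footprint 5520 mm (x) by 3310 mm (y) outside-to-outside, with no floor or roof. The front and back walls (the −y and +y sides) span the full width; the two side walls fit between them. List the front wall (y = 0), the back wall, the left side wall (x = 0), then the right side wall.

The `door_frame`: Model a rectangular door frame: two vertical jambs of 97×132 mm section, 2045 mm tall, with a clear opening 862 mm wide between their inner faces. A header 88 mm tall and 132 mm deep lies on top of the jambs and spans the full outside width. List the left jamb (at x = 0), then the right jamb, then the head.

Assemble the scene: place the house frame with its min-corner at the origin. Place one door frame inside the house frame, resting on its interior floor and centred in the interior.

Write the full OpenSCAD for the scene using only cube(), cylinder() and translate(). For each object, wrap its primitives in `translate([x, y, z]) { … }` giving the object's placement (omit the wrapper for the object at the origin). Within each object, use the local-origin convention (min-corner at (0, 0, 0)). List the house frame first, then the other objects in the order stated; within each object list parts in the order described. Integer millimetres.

cube([5520, 121, 2830]);
translate([0, 3189, 0]) cube([5520, 121, 2830]);
translate([0, 121, 0]) cube([121, 3068, 2830]);
translate([5399, 121, 0]) cube([121, 3068, 2830]);
translate([2232, 1589, 0]) {
  cube([97, 132, 2045]);
  translate([959, 0, 0]) cube([97, 132, 2045]);
  translate([0, 0, 2045]) cube([1056, 132, 88]);
}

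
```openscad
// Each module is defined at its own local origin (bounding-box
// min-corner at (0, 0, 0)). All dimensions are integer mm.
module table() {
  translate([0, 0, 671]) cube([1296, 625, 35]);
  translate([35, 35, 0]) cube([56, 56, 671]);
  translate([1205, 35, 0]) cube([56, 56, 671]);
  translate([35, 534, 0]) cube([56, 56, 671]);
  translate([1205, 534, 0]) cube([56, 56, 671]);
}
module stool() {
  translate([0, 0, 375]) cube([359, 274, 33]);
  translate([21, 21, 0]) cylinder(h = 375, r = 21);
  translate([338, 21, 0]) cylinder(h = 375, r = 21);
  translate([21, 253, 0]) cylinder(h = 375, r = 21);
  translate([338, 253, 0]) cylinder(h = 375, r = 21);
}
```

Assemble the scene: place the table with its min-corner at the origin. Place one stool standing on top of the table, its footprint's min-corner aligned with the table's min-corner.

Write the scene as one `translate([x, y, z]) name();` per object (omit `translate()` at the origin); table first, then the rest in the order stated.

table();
translate([0, 0, 706]) stool();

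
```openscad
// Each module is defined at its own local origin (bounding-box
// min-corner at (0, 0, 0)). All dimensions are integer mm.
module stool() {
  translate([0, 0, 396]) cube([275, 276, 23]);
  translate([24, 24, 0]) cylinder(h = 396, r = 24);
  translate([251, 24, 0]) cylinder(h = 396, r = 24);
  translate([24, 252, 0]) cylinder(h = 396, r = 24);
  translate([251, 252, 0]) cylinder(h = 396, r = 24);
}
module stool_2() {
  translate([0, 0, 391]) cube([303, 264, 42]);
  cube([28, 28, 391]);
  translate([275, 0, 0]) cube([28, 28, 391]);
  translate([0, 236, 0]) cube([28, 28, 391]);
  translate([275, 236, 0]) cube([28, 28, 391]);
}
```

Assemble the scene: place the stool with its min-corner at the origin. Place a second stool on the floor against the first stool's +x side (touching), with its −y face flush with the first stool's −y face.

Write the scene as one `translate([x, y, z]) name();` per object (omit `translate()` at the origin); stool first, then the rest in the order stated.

stool();
translate([275, 0, 0]) stool_2();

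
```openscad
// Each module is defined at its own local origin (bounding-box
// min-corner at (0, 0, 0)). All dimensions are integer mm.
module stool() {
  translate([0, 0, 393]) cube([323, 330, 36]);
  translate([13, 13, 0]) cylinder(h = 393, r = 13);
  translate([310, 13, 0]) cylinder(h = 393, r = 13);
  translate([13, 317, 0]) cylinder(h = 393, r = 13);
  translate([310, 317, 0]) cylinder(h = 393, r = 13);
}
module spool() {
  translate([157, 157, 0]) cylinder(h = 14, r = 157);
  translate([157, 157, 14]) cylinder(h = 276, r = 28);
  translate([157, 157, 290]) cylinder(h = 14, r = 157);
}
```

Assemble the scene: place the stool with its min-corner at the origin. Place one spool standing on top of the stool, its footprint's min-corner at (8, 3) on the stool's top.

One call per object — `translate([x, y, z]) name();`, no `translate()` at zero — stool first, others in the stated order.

stool();
translate([8, 3, 429]) spool();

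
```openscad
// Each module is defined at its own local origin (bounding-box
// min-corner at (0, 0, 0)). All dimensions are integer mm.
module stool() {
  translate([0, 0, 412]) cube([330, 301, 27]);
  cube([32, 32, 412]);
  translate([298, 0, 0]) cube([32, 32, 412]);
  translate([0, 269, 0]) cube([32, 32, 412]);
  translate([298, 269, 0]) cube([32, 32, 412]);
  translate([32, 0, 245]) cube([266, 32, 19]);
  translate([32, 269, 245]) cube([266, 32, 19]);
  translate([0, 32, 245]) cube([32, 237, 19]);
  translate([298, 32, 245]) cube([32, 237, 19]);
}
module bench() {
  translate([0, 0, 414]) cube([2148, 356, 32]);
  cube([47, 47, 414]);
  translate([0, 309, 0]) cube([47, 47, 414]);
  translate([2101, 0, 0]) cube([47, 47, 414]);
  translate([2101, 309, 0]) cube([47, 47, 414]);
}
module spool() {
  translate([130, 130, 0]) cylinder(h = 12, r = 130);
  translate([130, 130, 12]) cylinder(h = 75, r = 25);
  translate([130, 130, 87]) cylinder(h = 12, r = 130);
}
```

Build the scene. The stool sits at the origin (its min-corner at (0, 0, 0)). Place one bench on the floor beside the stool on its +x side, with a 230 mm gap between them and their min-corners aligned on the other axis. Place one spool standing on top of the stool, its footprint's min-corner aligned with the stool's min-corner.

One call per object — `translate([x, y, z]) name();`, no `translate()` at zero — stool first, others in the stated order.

stool();
translate([560, 0, 0]) bench();
translate([0, 0, 439]) spool();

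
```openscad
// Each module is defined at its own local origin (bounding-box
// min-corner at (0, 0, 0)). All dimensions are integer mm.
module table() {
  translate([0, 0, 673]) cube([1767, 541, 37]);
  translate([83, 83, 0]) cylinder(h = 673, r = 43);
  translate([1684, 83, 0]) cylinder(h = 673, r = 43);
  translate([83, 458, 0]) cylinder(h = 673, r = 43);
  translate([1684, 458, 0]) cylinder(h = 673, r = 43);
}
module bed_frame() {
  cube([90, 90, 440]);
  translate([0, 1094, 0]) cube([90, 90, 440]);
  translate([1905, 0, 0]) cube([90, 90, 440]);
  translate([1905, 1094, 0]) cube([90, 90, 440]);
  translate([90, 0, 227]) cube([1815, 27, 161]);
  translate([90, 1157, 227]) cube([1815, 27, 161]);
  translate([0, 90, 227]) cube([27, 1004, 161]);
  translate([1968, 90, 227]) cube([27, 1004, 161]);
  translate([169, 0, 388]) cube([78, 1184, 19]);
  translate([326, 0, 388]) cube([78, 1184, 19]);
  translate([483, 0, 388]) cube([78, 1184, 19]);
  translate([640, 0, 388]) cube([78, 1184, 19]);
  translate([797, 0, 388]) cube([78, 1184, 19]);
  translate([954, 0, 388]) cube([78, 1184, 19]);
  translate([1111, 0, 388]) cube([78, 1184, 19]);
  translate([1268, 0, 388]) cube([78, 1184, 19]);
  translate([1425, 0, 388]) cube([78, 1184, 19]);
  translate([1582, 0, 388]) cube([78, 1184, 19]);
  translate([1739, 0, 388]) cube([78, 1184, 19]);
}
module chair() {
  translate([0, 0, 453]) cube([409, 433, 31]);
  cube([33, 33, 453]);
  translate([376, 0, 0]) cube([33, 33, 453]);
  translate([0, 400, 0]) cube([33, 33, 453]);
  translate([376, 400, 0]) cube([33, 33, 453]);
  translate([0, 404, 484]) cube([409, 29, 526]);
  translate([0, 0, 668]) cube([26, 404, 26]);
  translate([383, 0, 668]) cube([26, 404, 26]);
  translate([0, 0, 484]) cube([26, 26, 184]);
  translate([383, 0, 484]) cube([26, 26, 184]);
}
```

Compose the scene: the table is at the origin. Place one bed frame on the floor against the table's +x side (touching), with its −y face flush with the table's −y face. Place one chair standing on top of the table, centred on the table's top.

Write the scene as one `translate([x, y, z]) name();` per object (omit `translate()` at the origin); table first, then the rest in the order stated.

table();
translate([1767, 0, 0]) bed_frame();
translate([679, 54, 710]) chair();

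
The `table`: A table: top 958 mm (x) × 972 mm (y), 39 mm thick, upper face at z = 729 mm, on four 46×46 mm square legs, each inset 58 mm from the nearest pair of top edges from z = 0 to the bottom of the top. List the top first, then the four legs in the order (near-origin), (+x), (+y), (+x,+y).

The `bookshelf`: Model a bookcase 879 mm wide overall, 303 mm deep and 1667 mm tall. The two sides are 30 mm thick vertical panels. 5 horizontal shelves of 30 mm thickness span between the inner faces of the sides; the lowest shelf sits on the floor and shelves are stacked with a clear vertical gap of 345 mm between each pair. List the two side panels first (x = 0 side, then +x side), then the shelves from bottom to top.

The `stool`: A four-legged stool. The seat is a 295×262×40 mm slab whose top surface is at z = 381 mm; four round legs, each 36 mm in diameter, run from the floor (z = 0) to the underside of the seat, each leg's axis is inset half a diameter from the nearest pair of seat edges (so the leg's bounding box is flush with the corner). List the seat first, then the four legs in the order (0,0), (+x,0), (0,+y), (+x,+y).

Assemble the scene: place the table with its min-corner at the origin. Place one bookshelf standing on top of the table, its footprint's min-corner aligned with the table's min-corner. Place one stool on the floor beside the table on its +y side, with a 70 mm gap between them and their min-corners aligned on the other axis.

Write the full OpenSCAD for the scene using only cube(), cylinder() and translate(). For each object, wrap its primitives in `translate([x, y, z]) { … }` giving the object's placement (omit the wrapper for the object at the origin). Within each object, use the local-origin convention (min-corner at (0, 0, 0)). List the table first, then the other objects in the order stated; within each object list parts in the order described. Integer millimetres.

translate([0, 0, 690]) cube([958, 972, 39]);
translate([58, 58, 0]) cube([46, 46, 690]);
translate([854, 58, 0]) cube([46, 46, 690]);
translate([58, 868, 0]) cube([46, 46, 690]);
translate([854, 868, 0]) cube([46, 46, 690]);
translate([0, 0, 729]) {
  cube([30, 303, 1667]);
  translate([849, 0, 0]) cube([30, 303, 1667]);
  translate([30, 0, 0]) cube([819, 303, 30]);
  translate([30, 0, 375]) cube([819, 303, 30]);
  translate([30, 0, 750]) cube([819, 303, 30]);
  translate([30, 0, 1125]) cube([819, 303, 30]);
  translate([30, 0, 1500]) cube([819, 303, 30]);
}
translate([0, 1042, 0]) {
  translate([0, 0, 341]) cube([295, 262, 40]);
  translate([18, 18, 0]) cylinder(h = 341, r = 18);
  translate([277, 18, 0]) cylinder(h = 341, r = 18);
  translate([18, 244, 0]) cylinder(h = 341, r = 18);
  translate([277, 244, 0]) cylinder(h = 341, r = 18);
}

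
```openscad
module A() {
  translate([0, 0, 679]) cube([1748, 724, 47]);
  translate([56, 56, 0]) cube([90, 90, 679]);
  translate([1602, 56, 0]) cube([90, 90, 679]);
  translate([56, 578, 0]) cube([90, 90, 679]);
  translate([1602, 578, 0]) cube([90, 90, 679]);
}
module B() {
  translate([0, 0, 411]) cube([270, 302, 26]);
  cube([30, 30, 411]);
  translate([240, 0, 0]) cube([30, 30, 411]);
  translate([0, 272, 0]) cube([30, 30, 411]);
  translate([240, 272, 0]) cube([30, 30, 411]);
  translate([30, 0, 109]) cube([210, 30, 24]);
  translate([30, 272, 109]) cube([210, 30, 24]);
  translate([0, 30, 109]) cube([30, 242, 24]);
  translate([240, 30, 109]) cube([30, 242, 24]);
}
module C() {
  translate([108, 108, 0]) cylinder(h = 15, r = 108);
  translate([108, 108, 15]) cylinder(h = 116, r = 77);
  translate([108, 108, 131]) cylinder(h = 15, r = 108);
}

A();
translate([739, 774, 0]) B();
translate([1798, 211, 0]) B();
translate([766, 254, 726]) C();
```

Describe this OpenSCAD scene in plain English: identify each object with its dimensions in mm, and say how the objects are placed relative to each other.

A is a table with a 1748×724 mm rectangular top, 47 mm thick, top surface at z = 726 mm, supported by four 90×90 mm square legs, each inset 56 mm from the nearest pair of top edges, running from the floor.

B is a simple wooden stool: a rectangular seat 270 mm (x) by 302 mm (y), 26 mm thick, top face at z = 437 mm, on four square legs, each 30×30 mm in cross-section. The legs rest on z = 0, each flush with a corner of the seat. Four stretchers, 30 mm wide and 24 mm tall, connect adjacent legs with their undersides at z = 109 mm, each running between the inner faces of the legs it joins and aligned with the legs' outer faces on the other axis.

C is a spool: two coaxial disc flanges of radius 108 mm and thickness 15 mm, joined by a core cylinder of radius 77 mm and height 116 mm. The lower flange rests on z = 0 and the three cylinders share a vertical axis.

Two stools sit around the table at the +y, +x sides. The spool is on top of the table, centred.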